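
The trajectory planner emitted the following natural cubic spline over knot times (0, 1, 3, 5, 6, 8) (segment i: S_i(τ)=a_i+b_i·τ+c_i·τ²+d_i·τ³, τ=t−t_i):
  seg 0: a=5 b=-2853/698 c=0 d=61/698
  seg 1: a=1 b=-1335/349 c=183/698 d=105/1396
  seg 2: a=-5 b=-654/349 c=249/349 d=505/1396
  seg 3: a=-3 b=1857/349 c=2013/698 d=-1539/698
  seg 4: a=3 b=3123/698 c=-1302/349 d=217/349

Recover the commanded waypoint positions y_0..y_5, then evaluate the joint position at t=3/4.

y_0 = S_0(0) = a_0 = 5
y_1 = S_1(0) = a_1 = 1
y_2 = S_2(0) = a_2 = -5
y_3 = S_3(0) = a_3 = -3
y_4 = S_4(0) = a_4 = 3
y_5 = S_4(2) = 2
t_q=3/4 is in segment 0 (τ=3/4); S_0(τ)=88063/44672

y_0=5 y_1=1 y_2=-5 y_3=-3 y_4=3 y_5=2
S(3/4) = 88063/44672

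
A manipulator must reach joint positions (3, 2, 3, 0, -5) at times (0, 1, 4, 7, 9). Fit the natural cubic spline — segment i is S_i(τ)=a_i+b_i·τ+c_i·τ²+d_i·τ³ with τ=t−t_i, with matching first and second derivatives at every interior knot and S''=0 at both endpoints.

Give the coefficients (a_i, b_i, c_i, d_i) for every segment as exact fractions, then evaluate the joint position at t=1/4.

Δ: Δ0=-1, Δ1=1/3, Δ2=-1, Δ3=-5/2
row 1: diag=8, rhs=8; c'=3/8, d'=1
row 2: denom=12−3·3/8=87/8; d'=(-8−3·1)/(87/8)=-88/87
row 3: denom=10−3·8/29=266/29; d'=(-9−3·-88/87)/(266/29)=-173/266
back: M3=-173/266
back: M2=-88/87−8/29·-173/266=-332/399
back: M1=1−3/8·-332/399=349/266
M: M0=0, M1=349/266, M2=-332/399, M3=-173/266, M4=0
seg 0: a=3, c=M0/2=0, d=(M1−M0)/(6·1)=349/1596, b=Δ0−h0·(2M0+M1)/6=-1945/1596
seg 1: a=2, c=M1/2=349/532, d=(M2−M1)/(6·3)=-1711/14364, b=Δ1−h1·(2M1+M2)/6=-449/798
seg 2: a=3, c=M2/2=-166/399, d=(M3−M2)/(6·3)=145/14364, b=Δ2−h2·(2M2+M3)/6=251/1596
seg 3: a=0, c=M3/2=-173/532, d=(M4−M3)/(6·2)=173/3192, b=Δ3−h3·(2M3+M4)/6=-1649/798
t_q=1/4 → seg 0, τ=1/4; S=3+-1945/1596·τ+0·τ²+349/1596·τ³=91887/34048

  seg 0: a=3 b=-1945/1596 c=0 d=349/1596
  seg 1: a=2 b=-449/798 c=349/532 d=-1711/14364
  seg 2: a=3 b=251/1596 c=-166/399 d=145/14364
  seg 3: a=0 b=-1649/798 c=-173/532 d=173/3192
S(1/4) = 91887/34048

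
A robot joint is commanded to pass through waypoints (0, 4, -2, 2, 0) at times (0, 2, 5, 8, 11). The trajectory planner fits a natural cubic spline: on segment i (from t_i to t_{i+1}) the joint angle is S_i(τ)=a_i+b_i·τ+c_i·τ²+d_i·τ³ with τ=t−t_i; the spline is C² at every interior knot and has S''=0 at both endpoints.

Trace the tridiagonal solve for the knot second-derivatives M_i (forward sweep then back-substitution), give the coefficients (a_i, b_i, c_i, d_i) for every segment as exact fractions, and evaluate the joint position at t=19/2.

  seg 0: a=0 b=640/207 c=0 d=-113/414
  seg 1: a=4 b=-38/207 c=-113/69 d=641/1863
  seg 2: a=-2 b=-149/207 c=302/207 d=-481/1863
  seg 3: a=2 b=220/207 c=-179/207 d=179/1863
S(19/2) = 363/184

Δ: Δ0=2, Δ1=-2, Δ2=4/3, Δ3=-2/3
row 1: diag=10, rhs=-24; c'=3/10, d'=-12/5
row 2: denom=12−3·3/10=111/10; d'=(20−3·-12/5)/(111/10)=272/111
row 3: denom=12−3·10/37=414/37; d'=(-12−3·272/111)/(414/37)=-358/207
back: M3=-358/207
back: M2=272/111−10/37·-358/207=604/207
back: M1=-12/5−3/10·604/207=-226/69
M: M0=0, M1=-226/69, M2=604/207, M3=-358/207, M4=0
seg 0: a=0, c=M0/2=0, d=(M1−M0)/(6·2)=-113/414, b=Δ0−h0·(2M0+M1)/6=640/207
seg 1: a=4, c=M1/2=-113/69, d=(M2−M1)/(6·3)=641/1863, b=Δ1−h1·(2M1+M2)/6=-38/207
seg 2: a=-2, c=M2/2=302/207, d=(M3−M2)/(6·3)=-481/1863, b=Δ2−h2·(2M2+M3)/6=-149/207
seg 3: a=2, c=M3/2=-179/207, d=(M4−M3)/(6·3)=179/1863, b=Δ3−h3·(2M3+M4)/6=220/207
t_q=19/2 → seg 3, τ=3/2; S=2+220/207·τ+-179/207·τ²+179/1863·τ³=363/184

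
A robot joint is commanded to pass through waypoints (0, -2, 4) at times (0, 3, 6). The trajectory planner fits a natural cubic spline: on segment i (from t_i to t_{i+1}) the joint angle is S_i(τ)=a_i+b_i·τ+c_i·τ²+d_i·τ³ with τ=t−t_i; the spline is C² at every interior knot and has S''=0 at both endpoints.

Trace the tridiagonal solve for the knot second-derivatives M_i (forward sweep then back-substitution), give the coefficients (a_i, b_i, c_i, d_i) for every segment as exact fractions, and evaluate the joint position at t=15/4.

Δ: Δ0=-2/3, Δ1=2
row 1: diag=12, rhs=16; c'=1/4, d'=4/3
back: M1=4/3
M: M0=0, M1=4/3, M2=0
seg 0: a=0, c=M0/2=0, d=(M1−M0)/(6·3)=2/27, b=Δ0−h0·(2M0+M1)/6=-4/3
seg 1: a=-2, c=M1/2=2/3, d=(M2−M1)/(6·3)=-2/27, b=Δ1−h1·(2M1+M2)/6=2/3
t_q=15/4 → seg 1, τ=3/4; S=-2+2/3·τ+2/3·τ²+-2/27·τ³=-37/32

  seg 0: a=0 b=-4/3 c=0 d=2/27
  seg 1: a=-2 b=2/3 c=2/3 d=-2/27
S(15/4) = -37/32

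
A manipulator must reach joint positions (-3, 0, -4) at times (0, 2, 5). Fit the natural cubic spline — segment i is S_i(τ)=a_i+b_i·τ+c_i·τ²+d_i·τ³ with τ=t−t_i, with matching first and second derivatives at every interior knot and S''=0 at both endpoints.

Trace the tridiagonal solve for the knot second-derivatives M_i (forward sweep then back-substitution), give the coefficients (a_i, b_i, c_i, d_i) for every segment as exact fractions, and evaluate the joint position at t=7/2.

Δ: Δ0=3/2, Δ1=-4/3
row 1: diag=10, rhs=-17; c'=3/10, d'=-17/10
back: M1=-17/10
M: M0=0, M1=-17/10, M2=0
seg 0: a=-3, c=M0/2=0, d=(M1−M0)/(6·2)=-17/120, b=Δ0−h0·(2M0+M1)/6=31/15
seg 1: a=0, c=M1/2=-17/20, d=(M2−M1)/(6·3)=17/180, b=Δ1−h1·(2M1+M2)/6=11/30
t_q=7/2 → seg 1, τ=3/2; S=0+11/30·τ+-17/20·τ²+17/180·τ³=-167/160

  seg 0: a=-3 b=31/15 c=0 d=-17/120
  seg 1: a=0 b=11/30 c=-17/20 d=17/180
S(7/2) = -167/160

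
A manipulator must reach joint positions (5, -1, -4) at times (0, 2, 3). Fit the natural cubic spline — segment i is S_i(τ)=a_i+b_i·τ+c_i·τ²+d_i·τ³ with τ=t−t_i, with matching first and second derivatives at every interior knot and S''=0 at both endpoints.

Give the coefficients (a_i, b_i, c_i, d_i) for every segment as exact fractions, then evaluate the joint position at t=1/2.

  seg 0: a=5 b=-3 c=0 d=0
  seg 1: a=-1 b=-3 c=0 d=0
S(1/2) = 7/2

Δ: Δ0=-3, Δ1=-3
row 1: diag=6, rhs=0; c'=1/6, d'=0
back: M1=0
M: M0=0, M1=0, M2=0
seg 0: a=5, c=M0/2=0, d=(M1−M0)/(6·2)=0, b=Δ0−h0·(2M0+M1)/6=-3
seg 1: a=-1, c=M1/2=0, d=(M2−M1)/(6·1)=0, b=Δ1−h1·(2M1+M2)/6=-3
t_q=1/2 → seg 0, τ=1/2; S=5+-3·τ+0·τ²+0·τ³=7/2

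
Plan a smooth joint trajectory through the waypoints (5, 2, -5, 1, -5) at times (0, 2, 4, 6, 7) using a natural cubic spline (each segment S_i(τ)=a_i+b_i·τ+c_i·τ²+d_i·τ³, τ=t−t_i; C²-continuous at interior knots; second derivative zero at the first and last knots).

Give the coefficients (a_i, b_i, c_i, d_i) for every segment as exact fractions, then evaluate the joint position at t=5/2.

  seg 0: a=5 b=-11/41 c=0 d=-101/328
  seg 1: a=2 b=-325/82 c=-303/164 d=341/328
  seg 2: a=-5 b=46/41 c=180/41 d=-283/164
  seg 3: a=1 b=-83/41 c=-489/82 d=163/82
S(5/2) = -823/2624

Δ: Δ0=-3/2, Δ1=-7/2, Δ2=3, Δ3=-6
row 1: diag=8, rhs=-12; c'=1/4, d'=-3/2
row 2: denom=8−2·1/4=15/2; d'=(39−2·-3/2)/(15/2)=28/5
row 3: denom=6−2·4/15=82/15; d'=(-54−2·28/5)/(82/15)=-489/41
back: M3=-489/41
back: M2=28/5−4/15·-489/41=360/41
back: M1=-3/2−1/4·360/41=-303/82
M: M0=0, M1=-303/82, M2=360/41, M3=-489/41, M4=0
seg 0: a=5, c=M0/2=0, d=(M1−M0)/(6·2)=-101/328, b=Δ0−h0·(2M0+M1)/6=-11/41
seg 1: a=2, c=M1/2=-303/164, d=(M2−M1)/(6·2)=341/328, b=Δ1−h1·(2M1+M2)/6=-325/82
seg 2: a=-5, c=M2/2=180/41, d=(M3−M2)/(6·2)=-283/164, b=Δ2−h2·(2M2+M3)/6=46/41
seg 3: a=1, c=M3/2=-489/82, d=(M4−M3)/(6·1)=163/82, b=Δ3−h3·(2M3+M4)/6=-83/41
t_q=5/2 → seg 1, τ=1/2; S=2+-325/82·τ+-303/164·τ²+341/328·τ³=-823/2624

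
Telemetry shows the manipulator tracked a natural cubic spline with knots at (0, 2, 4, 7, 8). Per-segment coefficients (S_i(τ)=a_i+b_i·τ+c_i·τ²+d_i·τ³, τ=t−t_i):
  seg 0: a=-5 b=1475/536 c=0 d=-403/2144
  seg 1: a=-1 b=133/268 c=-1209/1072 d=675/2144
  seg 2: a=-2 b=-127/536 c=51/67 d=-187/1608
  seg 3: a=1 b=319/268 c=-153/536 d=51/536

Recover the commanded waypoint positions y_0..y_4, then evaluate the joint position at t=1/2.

y_0 = S_0(0) = a_0 = -5
y_1 = S_1(0) = a_1 = -1
y_2 = S_2(0) = a_2 = -2
y_3 = S_3(0) = a_3 = 1
y_4 = S_3(1) = 2
t_q=1/2 is in segment 0 (τ=1/2); S_0(τ)=-62563/17152

y_0=-5 y_1=-1 y_2=-2 y_3=1 y_4=2
S(1/2) = -62563/17152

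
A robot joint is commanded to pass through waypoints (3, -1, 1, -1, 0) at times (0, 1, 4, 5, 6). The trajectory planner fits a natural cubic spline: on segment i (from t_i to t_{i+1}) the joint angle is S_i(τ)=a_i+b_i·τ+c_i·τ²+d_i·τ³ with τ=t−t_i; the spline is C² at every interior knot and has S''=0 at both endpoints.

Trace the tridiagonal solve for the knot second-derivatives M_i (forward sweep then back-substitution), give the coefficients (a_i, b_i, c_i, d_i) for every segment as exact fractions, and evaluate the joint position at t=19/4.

Δ: Δ0=-4, Δ1=2/3, Δ2=-2, Δ3=1
row 1: diag=8, rhs=28; c'=3/8, d'=7/2
row 2: denom=8−3·3/8=55/8; d'=(-16−3·7/2)/(55/8)=-212/55
row 3: denom=4−1·8/55=212/55; d'=(18−1·-212/55)/(212/55)=601/106
back: M3=601/106
back: M2=-212/55−8/55·601/106=-248/53
back: M1=7/2−3/8·-248/53=557/106
M: M0=0, M1=557/106, M2=-248/53, M3=601/106, M4=0
seg 0: a=3, c=M0/2=0, d=(M1−M0)/(6·1)=557/636, b=Δ0−h0·(2M0+M1)/6=-3101/636
seg 1: a=-1, c=M1/2=557/212, d=(M2−M1)/(6·3)=-117/212, b=Δ1−h1·(2M1+M2)/6=-715/318
seg 2: a=1, c=M2/2=-124/53, d=(M3−M2)/(6·1)=1097/636, b=Δ2−h2·(2M2+M3)/6=-881/636
seg 3: a=-1, c=M3/2=601/212, d=(M4−M3)/(6·1)=-601/636, b=Δ3−h3·(2M3+M4)/6=-283/318
t_q=19/4 → seg 2, τ=3/4; S=1+-881/636·τ+-124/53·τ²+1097/636·τ³=-8511/13568

  seg 0: a=3 b=-3101/636 c=0 d=557/636
  seg 1: a=-1 b=-715/318 c=557/212 d=-117/212
  seg 2: a=1 b=-881/636 c=-124/53 d=1097/636
  seg 3: a=-1 b=-283/318 c=601/212 d=-601/636
S(19/4) = -8511/13568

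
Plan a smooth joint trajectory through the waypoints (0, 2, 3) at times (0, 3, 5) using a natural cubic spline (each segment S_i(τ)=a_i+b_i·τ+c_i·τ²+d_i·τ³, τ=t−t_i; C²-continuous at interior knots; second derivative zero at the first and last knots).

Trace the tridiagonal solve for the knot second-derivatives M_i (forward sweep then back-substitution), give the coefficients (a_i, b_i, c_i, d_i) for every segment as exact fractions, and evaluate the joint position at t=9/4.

Δ: Δ0=2/3, Δ1=1/2
row 1: diag=10, rhs=-1; c'=1/5, d'=-1/10
back: M1=-1/10
M: M0=0, M1=-1/10, M2=0
seg 0: a=0, c=M0/2=0, d=(M1−M0)/(6·3)=-1/180, b=Δ0−h0·(2M0+M1)/6=43/60
seg 1: a=2, c=M1/2=-1/20, d=(M2−M1)/(6·2)=1/120, b=Δ1−h1·(2M1+M2)/6=17/30
t_q=9/4 → seg 0, τ=9/4; S=0+43/60·τ+0·τ²+-1/180·τ³=1983/1280

  seg 0: a=0 b=43/60 c=0 d=-1/180
  seg 1: a=2 b=17/30 c=-1/20 d=1/120
S(9/4) = 1983/1280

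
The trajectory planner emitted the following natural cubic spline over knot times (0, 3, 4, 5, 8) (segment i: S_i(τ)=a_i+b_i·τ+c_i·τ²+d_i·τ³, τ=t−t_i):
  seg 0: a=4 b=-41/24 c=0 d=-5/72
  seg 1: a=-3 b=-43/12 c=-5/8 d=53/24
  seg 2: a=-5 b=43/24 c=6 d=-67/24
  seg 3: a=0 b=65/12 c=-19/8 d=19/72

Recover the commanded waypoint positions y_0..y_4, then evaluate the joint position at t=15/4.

y_0 = S_0(0) = a_0 = 4
y_1 = S_1(0) = a_1 = -3
y_2 = S_2(0) = a_2 = -5
y_3 = S_3(0) = a_3 = 0
y_4 = S_3(3) = 2
t_q=15/4 is in segment 1 (τ=3/4); S_1(τ)=-2615/512

y_0=4 y_1=-3 y_2=-5 y_3=0 y_4=2
S(15/4) = -2615/512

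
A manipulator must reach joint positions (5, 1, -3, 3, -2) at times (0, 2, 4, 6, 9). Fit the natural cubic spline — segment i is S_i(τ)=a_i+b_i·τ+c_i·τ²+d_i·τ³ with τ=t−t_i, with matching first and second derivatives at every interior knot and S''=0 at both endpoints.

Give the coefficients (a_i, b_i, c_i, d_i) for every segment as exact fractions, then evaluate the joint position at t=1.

  seg 0: a=5 b=-337/213 c=0 d=-89/852
  seg 1: a=1 b=-604/213 c=-89/142 d=445/852
  seg 2: a=-3 b=197/213 c=178/71 d=-313/426
  seg 3: a=3 b=455/213 c=-135/71 d=15/71
S(1) = 941/284

Δ: Δ0=-2, Δ1=-2, Δ2=3, Δ3=-5/3
row 1: diag=8, rhs=0; c'=1/4, d'=0
row 2: denom=8−2·1/4=15/2; d'=(30−2·0)/(15/2)=4
row 3: denom=10−2·4/15=142/15; d'=(-28−2·4)/(142/15)=-270/71
back: M3=-270/71
back: M2=4−4/15·-270/71=356/71
back: M1=0−1/4·356/71=-89/71
M: M0=0, M1=-89/71, M2=356/71, M3=-270/71, M4=0
seg 0: a=5, c=M0/2=0, d=(M1−M0)/(6·2)=-89/852, b=Δ0−h0·(2M0+M1)/6=-337/213
seg 1: a=1, c=M1/2=-89/142, d=(M2−M1)/(6·2)=445/852, b=Δ1−h1·(2M1+M2)/6=-604/213
seg 2: a=-3, c=M2/2=178/71, d=(M3−M2)/(6·2)=-313/426, b=Δ2−h2·(2M2+M3)/6=197/213
seg 3: a=3, c=M3/2=-135/71, d=(M4−M3)/(6·3)=15/71, b=Δ3−h3·(2M3+M4)/6=455/213
t_q=1 → seg 0, τ=1; S=5+-337/213·τ+0·τ²+-89/852·τ³=941/284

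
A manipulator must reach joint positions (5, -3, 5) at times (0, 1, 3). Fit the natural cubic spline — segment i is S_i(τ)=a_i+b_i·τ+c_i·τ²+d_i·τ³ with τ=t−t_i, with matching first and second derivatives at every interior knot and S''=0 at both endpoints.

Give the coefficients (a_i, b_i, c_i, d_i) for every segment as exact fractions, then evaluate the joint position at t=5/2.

Δ: Δ0=-8, Δ1=4
row 1: diag=6, rhs=72; c'=1/3, d'=12
back: M1=12
M: M0=0, M1=12, M2=0
seg 0: a=5, c=M0/2=0, d=(M1−M0)/(6·1)=2, b=Δ0−h0·(2M0+M1)/6=-10
seg 1: a=-3, c=M1/2=6, d=(M2−M1)/(6·2)=-1, b=Δ1−h1·(2M1+M2)/6=-4
t_q=5/2 → seg 1, τ=3/2; S=-3+-4·τ+6·τ²+-1·τ³=9/8

  seg 0: a=5 b=-10 c=0 d=2
  seg 1: a=-3 b=-4 c=6 d=-1
S(5/2) = 9/8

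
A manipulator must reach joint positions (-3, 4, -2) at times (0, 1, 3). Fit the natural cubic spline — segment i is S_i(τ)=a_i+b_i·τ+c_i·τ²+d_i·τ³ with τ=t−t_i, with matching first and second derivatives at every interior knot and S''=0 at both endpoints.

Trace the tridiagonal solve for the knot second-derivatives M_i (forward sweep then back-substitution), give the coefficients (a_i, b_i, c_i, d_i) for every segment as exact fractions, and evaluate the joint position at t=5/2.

  seg 0: a=-3 b=26/3 c=0 d=-5/3
  seg 1: a=4 b=11/3 c=-5 d=5/6
S(5/2) = 17/16

Δ: Δ0=7, Δ1=-3
row 1: diag=6, rhs=-60; c'=1/3, d'=-10
back: M1=-10
M: M0=0, M1=-10, M2=0
seg 0: a=-3, c=M0/2=0, d=(M1−M0)/(6·1)=-5/3, b=Δ0−h0·(2M0+M1)/6=26/3
seg 1: a=4, c=M1/2=-5, d=(M2−M1)/(6·2)=5/6, b=Δ1−h1·(2M1+M2)/6=11/3
t_q=5/2 → seg 1, τ=3/2; S=4+11/3·τ+-5·τ²+5/6·τ³=17/16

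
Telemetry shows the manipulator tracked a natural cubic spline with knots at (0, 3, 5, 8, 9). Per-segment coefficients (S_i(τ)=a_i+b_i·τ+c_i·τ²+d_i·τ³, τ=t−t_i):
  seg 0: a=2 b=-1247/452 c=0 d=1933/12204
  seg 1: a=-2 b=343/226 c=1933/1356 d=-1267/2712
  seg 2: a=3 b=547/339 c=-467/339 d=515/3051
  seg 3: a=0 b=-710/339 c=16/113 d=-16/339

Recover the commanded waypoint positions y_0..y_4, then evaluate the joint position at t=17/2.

y_0=2 y_1=-2 y_2=3 y_3=0 y_4=-2
S(17/2) = -115/113

y_0 = S_0(0) = a_0 = 2
y_1 = S_1(0) = a_1 = -2
y_2 = S_2(0) = a_2 = 3
y_3 = S_3(0) = a_3 = 0
y_4 = S_3(1) = -2
t_q=17/2 is in segment 3 (τ=1/2); S_3(τ)=-115/113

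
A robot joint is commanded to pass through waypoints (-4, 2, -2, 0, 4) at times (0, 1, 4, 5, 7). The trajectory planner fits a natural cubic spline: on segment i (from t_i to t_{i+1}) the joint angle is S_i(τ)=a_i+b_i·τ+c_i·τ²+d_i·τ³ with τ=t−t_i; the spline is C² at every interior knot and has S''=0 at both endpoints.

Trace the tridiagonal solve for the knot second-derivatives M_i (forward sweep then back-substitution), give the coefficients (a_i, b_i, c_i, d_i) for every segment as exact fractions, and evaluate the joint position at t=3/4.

  seg 0: a=-4 b=3505/483 c=0 d=-607/483
  seg 1: a=2 b=1684/483 c=-607/161 d=1045/1449
  seg 2: a=-2 b=163/483 c=438/161 d=-73/69
  seg 3: a=0 b=1258/483 c=-73/161 d=73/966
S(3/4) = 1343/1472

Δ: Δ0=6, Δ1=-4/3, Δ2=2, Δ3=2
row 1: diag=8, rhs=-44; c'=3/8, d'=-11/2
row 2: denom=8−3·3/8=55/8; d'=(20−3·-11/2)/(55/8)=292/55
row 3: denom=6−1·8/55=322/55; d'=(0−1·292/55)/(322/55)=-146/161
back: M3=-146/161
back: M2=292/55−8/55·-146/161=876/161
back: M1=-11/2−3/8·876/161=-1214/161
M: M0=0, M1=-1214/161, M2=876/161, M3=-146/161, M4=0
seg 0: a=-4, c=M0/2=0, d=(M1−M0)/(6·1)=-607/483, b=Δ0−h0·(2M0+M1)/6=3505/483
seg 1: a=2, c=M1/2=-607/161, d=(M2−M1)/(6·3)=1045/1449, b=Δ1−h1·(2M1+M2)/6=1684/483
seg 2: a=-2, c=M2/2=438/161, d=(M3−M2)/(6·1)=-73/69, b=Δ2−h2·(2M2+M3)/6=163/483
seg 3: a=0, c=M3/2=-73/161, d=(M4−M3)/(6·2)=73/966, b=Δ3−h3·(2M3+M4)/6=1258/483
t_q=3/4 → seg 0, τ=3/4; S=-4+3505/483·τ+0·τ²+-607/483·τ³=1343/1472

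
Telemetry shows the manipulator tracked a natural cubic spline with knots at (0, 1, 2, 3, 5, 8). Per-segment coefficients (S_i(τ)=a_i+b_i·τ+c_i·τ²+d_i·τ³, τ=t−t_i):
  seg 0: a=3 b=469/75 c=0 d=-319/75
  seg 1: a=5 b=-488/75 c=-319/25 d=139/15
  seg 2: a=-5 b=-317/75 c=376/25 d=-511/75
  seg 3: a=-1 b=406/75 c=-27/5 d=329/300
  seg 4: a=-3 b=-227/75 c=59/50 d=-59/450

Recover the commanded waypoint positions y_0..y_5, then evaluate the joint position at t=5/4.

y_0=3 y_1=5 y_2=-5 y_3=-1 y_4=-3 y_5=-5
S(5/4) = 4353/1600

y_0 = S_0(0) = a_0 = 3
y_1 = S_1(0) = a_1 = 5
y_2 = S_2(0) = a_2 = -5
y_3 = S_3(0) = a_3 = -1
y_4 = S_4(0) = a_4 = -3
y_5 = S_4(3) = -5
t_q=5/4 is in segment 1 (τ=1/4); S_1(τ)=4353/1600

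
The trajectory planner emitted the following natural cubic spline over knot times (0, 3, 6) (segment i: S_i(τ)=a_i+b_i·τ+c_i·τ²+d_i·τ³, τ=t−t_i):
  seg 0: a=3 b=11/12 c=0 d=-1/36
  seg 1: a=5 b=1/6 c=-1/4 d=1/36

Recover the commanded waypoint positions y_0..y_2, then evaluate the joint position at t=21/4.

y_0 = S_0(0) = a_0 = 3
y_1 = S_1(0) = a_1 = 5
y_2 = S_1(3) = 4
t_q=21/4 is in segment 1 (τ=9/4); S_1(τ)=1133/256

y_0=3 y_1=5 y_2=4
S(21/4) = 1133/256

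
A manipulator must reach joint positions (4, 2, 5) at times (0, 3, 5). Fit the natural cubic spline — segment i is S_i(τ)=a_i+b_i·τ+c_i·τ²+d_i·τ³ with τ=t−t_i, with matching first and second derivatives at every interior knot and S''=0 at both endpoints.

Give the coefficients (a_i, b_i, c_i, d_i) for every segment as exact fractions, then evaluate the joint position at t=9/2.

  seg 0: a=4 b=-79/60 c=0 d=13/180
  seg 1: a=2 b=19/30 c=13/20 d=-13/120
S(9/2) = 259/64

Δ: Δ0=-2/3, Δ1=3/2
row 1: diag=10, rhs=13; c'=1/5, d'=13/10
back: M1=13/10
M: M0=0, M1=13/10, M2=0
seg 0: a=4, c=M0/2=0, d=(M1−M0)/(6·3)=13/180, b=Δ0−h0·(2M0+M1)/6=-79/60
seg 1: a=2, c=M1/2=13/20, d=(M2−M1)/(6·2)=-13/120, b=Δ1−h1·(2M1+M2)/6=19/30
t_q=9/2 → seg 1, τ=3/2; S=2+19/30·τ+13/20·τ²+-13/120·τ³=259/64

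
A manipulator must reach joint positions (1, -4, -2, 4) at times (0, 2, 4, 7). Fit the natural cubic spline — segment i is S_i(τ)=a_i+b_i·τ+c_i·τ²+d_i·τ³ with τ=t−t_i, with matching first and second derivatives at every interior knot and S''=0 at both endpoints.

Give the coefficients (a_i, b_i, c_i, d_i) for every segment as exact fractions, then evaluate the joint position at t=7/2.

  seg 0: a=1 b=-64/19 c=0 d=33/152
  seg 1: a=-4 b=-29/38 c=99/76 d=-4/19
  seg 2: a=-2 b=73/38 c=3/76 d=-1/228
S(7/2) = -889/304

Δ: Δ0=-5/2, Δ1=1, Δ2=2
row 1: diag=8, rhs=21; c'=1/4, d'=21/8
row 2: denom=10−2·1/4=19/2; d'=(6−2·21/8)/(19/2)=3/38
back: M2=3/38
back: M1=21/8−1/4·3/38=99/38
M: M0=0, M1=99/38, M2=3/38, M3=0
seg 0: a=1, c=M0/2=0, d=(M1−M0)/(6·2)=33/152, b=Δ0−h0·(2M0+M1)/6=-64/19
seg 1: a=-4, c=M1/2=99/76, d=(M2−M1)/(6·2)=-4/19, b=Δ1−h1·(2M1+M2)/6=-29/38
seg 2: a=-2, c=M2/2=3/76, d=(M3−M2)/(6·3)=-1/228, b=Δ2−h2·(2M2+M3)/6=73/38
t_q=7/2 → seg 1, τ=3/2; S=-4+-29/38·τ+99/76·τ²+-4/19·τ³=-889/304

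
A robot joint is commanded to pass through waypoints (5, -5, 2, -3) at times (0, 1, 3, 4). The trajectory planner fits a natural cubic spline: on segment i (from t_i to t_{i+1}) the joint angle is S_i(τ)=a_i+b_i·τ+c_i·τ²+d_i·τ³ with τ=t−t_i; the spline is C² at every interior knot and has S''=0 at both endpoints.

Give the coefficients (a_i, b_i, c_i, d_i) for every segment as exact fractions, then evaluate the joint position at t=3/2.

Δ: Δ0=-10, Δ1=7/2, Δ2=-5
row 1: diag=6, rhs=81; c'=1/3, d'=27/2
row 2: denom=6−2·1/3=16/3; d'=(-51−2·27/2)/(16/3)=-117/8
back: M2=-117/8
back: M1=27/2−1/3·-117/8=147/8
M: M0=0, M1=147/8, M2=-117/8, M3=0
seg 0: a=5, c=M0/2=0, d=(M1−M0)/(6·1)=49/16, b=Δ0−h0·(2M0+M1)/6=-209/16
seg 1: a=-5, c=M1/2=147/16, d=(M2−M1)/(6·2)=-11/4, b=Δ1−h1·(2M1+M2)/6=-31/8
seg 2: a=2, c=M2/2=-117/16, d=(M3−M2)/(6·1)=39/16, b=Δ2−h2·(2M2+M3)/6=-1/8
t_q=3/2 → seg 1, τ=1/2; S=-5+-31/8·τ+147/16·τ²+-11/4·τ³=-319/64

  seg 0: a=5 b=-209/16 c=0 d=49/16
  seg 1: a=-5 b=-31/8 c=147/16 d=-11/4
  seg 2: a=2 b=-1/8 c=-117/16 d=39/16
S(3/2) = -319/64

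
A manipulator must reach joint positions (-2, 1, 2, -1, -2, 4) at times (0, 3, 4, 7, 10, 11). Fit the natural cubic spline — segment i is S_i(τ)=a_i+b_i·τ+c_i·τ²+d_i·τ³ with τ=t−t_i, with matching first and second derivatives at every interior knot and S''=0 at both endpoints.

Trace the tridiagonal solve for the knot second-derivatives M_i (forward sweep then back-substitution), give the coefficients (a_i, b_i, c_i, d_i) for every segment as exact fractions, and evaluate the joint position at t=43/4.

Δ: Δ0=1, Δ1=1, Δ2=-1, Δ3=-1/3, Δ4=6
row 1: diag=8, rhs=0; c'=1/8, d'=0
row 2: denom=8−1·1/8=63/8; d'=(-12−1·0)/(63/8)=-32/21
row 3: denom=12−3·8/21=76/7; d'=(4−3·-32/21)/(76/7)=15/19
row 4: denom=8−3·21/76=545/76; d'=(38−3·15/19)/(545/76)=2708/545
back: M4=2708/545
back: M3=15/19−21/76·2708/545=-318/545
back: M2=-32/21−8/21·-318/545=-2128/1635
back: M1=0−1/8·-2128/1635=266/1635
M: M0=0, M1=266/1635, M2=-2128/1635, M3=-318/545, M4=2708/545, M5=0
seg 0: a=-2, c=M0/2=0, d=(M1−M0)/(6·3)=133/14715, b=Δ0−h0·(2M0+M1)/6=1502/1635
seg 1: a=1, c=M1/2=133/1635, d=(M2−M1)/(6·1)=-133/545, b=Δ1−h1·(2M1+M2)/6=1901/1635
seg 2: a=2, c=M2/2=-1064/1635, d=(M3−M2)/(6·3)=587/14715, b=Δ2−h2·(2M2+M3)/6=194/327
seg 3: a=-1, c=M3/2=-159/545, d=(M4−M3)/(6·3)=1513/4905, b=Δ3−h3·(2M3+M4)/6=-3653/1635
seg 4: a=-2, c=M4/2=1354/545, d=(M5−M4)/(6·1)=-1354/1635, b=Δ4−h4·(2M4+M5)/6=7102/1635
t_q=43/4 → seg 4, τ=3/4; S=-2+7102/1635·τ+1354/545·τ²+-1354/1635·τ³=8043/3488

  seg 0: a=-2 b=1502/1635 c=0 d=133/14715
  seg 1: a=1 b=1901/1635 c=133/1635 d=-133/545
  seg 2: a=2 b=194/327 c=-1064/1635 d=587/14715
  seg 3: a=-1 b=-3653/1635 c=-159/545 d=1513/4905
  seg 4: a=-2 b=7102/1635 c=1354/545 d=-1354/1635
S(43/4) = 8043/3488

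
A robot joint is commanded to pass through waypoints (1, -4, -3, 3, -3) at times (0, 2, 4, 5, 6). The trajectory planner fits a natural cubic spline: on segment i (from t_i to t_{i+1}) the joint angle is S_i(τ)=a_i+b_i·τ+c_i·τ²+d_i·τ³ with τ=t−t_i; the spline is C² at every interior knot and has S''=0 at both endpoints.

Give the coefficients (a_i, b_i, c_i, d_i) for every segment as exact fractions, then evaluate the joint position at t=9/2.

  seg 0: a=1 b=-211/84 c=0 d=1/336
  seg 1: a=-4 b=-52/21 c=1/56 d=247/336
  seg 2: a=-3 b=77/12 c=31/7 d=-407/84
  seg 3: a=3 b=31/42 c=-283/28 d=283/84
S(9/2) = 159/224

Δ: Δ0=-5/2, Δ1=1/2, Δ2=6, Δ3=-6
row 1: diag=8, rhs=18; c'=1/4, d'=9/4
row 2: denom=6−2·1/4=11/2; d'=(33−2·9/4)/(11/2)=57/11
row 3: denom=4−1·2/11=42/11; d'=(-72−1·57/11)/(42/11)=-283/14
back: M3=-283/14
back: M2=57/11−2/11·-283/14=62/7
back: M1=9/4−1/4·62/7=1/28
M: M0=0, M1=1/28, M2=62/7, M3=-283/14, M4=0
seg 0: a=1, c=M0/2=0, d=(M1−M0)/(6·2)=1/336, b=Δ0−h0·(2M0+M1)/6=-211/84
seg 1: a=-4, c=M1/2=1/56, d=(M2−M1)/(6·2)=247/336, b=Δ1−h1·(2M1+M2)/6=-52/21
seg 2: a=-3, c=M2/2=31/7, d=(M3−M2)/(6·1)=-407/84, b=Δ2−h2·(2M2+M3)/6=77/12
seg 3: a=3, c=M3/2=-283/28, d=(M4−M3)/(6·1)=283/84, b=Δ3−h3·(2M3+M4)/6=31/42
t_q=9/2 → seg 2, τ=1/2; S=-3+77/12·τ+31/7·τ²+-407/84·τ³=159/224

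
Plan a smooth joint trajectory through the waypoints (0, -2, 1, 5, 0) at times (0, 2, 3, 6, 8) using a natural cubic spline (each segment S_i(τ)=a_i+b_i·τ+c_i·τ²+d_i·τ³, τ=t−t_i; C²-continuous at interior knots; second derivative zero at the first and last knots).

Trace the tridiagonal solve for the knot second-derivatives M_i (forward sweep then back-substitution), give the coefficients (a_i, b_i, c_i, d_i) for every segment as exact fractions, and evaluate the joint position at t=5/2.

  seg 0: a=0 b=-2983/1248 c=0 d=1735/4992
  seg 1: a=-2 b=1111/624 c=1735/832 d=-2161/2496
  seg 2: a=1 b=8371/2496 c=-213/416 d=-31/576
  seg 3: a=5 b=-731/624 c=-829/832 d=829/4992
S(5/2) = -4637/6656

Δ: Δ0=-1, Δ1=3, Δ2=4/3, Δ3=-5/2
row 1: diag=6, rhs=24; c'=1/6, d'=4
row 2: denom=8−1·1/6=47/6; d'=(-10−1·4)/(47/6)=-84/47
row 3: denom=10−3·18/47=416/47; d'=(-23−3·-84/47)/(416/47)=-829/416
back: M3=-829/416
back: M2=-84/47−18/47·-829/416=-213/208
back: M1=4−1/6·-213/208=1735/416
M: M0=0, M1=1735/416, M2=-213/208, M3=-829/416, M4=0
seg 0: a=0, c=M0/2=0, d=(M1−M0)/(6·2)=1735/4992, b=Δ0−h0·(2M0+M1)/6=-2983/1248
seg 1: a=-2, c=M1/2=1735/832, d=(M2−M1)/(6·1)=-2161/2496, b=Δ1−h1·(2M1+M2)/6=1111/624
seg 2: a=1, c=M2/2=-213/416, d=(M3−M2)/(6·3)=-31/576, b=Δ2−h2·(2M2+M3)/6=8371/2496
seg 3: a=5, c=M3/2=-829/832, d=(M4−M3)/(6·2)=829/4992, b=Δ3−h3·(2M3+M4)/6=-731/624
t_q=5/2 → seg 1, τ=1/2; S=-2+1111/624·τ+1735/832·τ²+-2161/2496·τ³=-4637/6656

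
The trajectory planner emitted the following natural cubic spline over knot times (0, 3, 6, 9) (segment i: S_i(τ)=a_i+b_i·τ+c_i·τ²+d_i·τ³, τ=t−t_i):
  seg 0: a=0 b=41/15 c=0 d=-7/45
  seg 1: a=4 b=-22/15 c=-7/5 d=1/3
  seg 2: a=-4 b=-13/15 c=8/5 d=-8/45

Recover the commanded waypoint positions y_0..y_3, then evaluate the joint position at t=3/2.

y_0 = S_0(0) = a_0 = 0
y_1 = S_1(0) = a_1 = 4
y_2 = S_2(0) = a_2 = -4
y_3 = S_2(3) = 3
t_q=3/2 is in segment 0 (τ=3/2); S_0(τ)=143/40

y_0=0 y_1=4 y_2=-4 y_3=3
S(3/2) = 143/40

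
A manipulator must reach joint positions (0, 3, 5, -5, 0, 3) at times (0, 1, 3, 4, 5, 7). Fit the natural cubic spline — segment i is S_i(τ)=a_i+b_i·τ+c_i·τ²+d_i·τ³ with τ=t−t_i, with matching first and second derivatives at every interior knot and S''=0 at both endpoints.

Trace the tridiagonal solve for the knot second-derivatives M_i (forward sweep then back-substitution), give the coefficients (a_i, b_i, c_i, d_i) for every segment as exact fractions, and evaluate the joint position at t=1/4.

Δ: Δ0=3, Δ1=1, Δ2=-10, Δ3=5, Δ4=3/2
row 1: diag=6, rhs=-12; c'=1/3, d'=-2
row 2: denom=6−2·1/3=16/3; d'=(-66−2·-2)/(16/3)=-93/8
row 3: denom=4−1·3/16=61/16; d'=(90−1·-93/8)/(61/16)=1626/61
row 4: denom=6−1·16/61=350/61; d'=(-21−1·1626/61)/(350/61)=-2907/350
back: M4=-2907/350
back: M3=1626/61−16/61·-2907/350=5046/175
back: M2=-93/8−3/16·5046/175=-5961/350
back: M1=-2−1/3·-5961/350=1287/350
M: M0=0, M1=1287/350, M2=-5961/350, M3=5046/175, M4=-2907/350, M5=0
seg 0: a=0, c=M0/2=0, d=(M1−M0)/(6·1)=429/700, b=Δ0−h0·(2M0+M1)/6=1671/700
seg 1: a=3, c=M1/2=1287/700, d=(M2−M1)/(6·2)=-302/175, b=Δ1−h1·(2M1+M2)/6=1479/350
seg 2: a=5, c=M2/2=-5961/700, d=(M3−M2)/(6·1)=5351/700, b=Δ2−h2·(2M2+M3)/6=-639/70
seg 3: a=-5, c=M3/2=2523/175, d=(M4−M3)/(6·1)=-619/100, b=Δ3−h3·(2M3+M4)/6=-2259/700
seg 4: a=0, c=M4/2=-2907/700, d=(M5−M4)/(6·2)=969/1400, b=Δ4−h4·(2M4+M5)/6=2463/350
t_q=1/4 → seg 0, τ=1/4; S=0+1671/700·τ+0·τ²+429/700·τ³=5433/8960

  seg 0: a=0 b=1671/700 c=0 d=429/700
  seg 1: a=3 b=1479/350 c=1287/700 d=-302/175
  seg 2: a=5 b=-639/70 c=-5961/700 d=5351/700
  seg 3: a=-5 b=-2259/700 c=2523/175 d=-619/100
  seg 4: a=0 b=2463/350 c=-2907/700 d=969/1400
S(1/4) = 5433/8960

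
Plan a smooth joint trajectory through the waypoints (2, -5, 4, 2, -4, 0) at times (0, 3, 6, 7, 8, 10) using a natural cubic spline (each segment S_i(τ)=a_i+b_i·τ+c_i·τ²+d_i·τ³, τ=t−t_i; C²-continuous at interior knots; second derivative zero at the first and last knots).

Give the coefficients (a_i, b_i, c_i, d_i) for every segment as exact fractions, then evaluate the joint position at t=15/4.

Δ: Δ0=-7/3, Δ1=3, Δ2=-2, Δ3=-6, Δ4=2
row 1: diag=12, rhs=32; c'=1/4, d'=8/3
row 2: denom=8−3·1/4=29/4; d'=(-30−3·8/3)/(29/4)=-152/29
row 3: denom=4−1·4/29=112/29; d'=(-24−1·-152/29)/(112/29)=-34/7
row 4: denom=6−1·29/112=643/112; d'=(48−1·-34/7)/(643/112)=5920/643
back: M4=5920/643
back: M3=-34/7−29/112·5920/643=-4656/643
back: M2=-152/29−4/29·-4656/643=-2728/643
back: M1=8/3−1/4·-2728/643=7190/1929
M: M0=0, M1=7190/1929, M2=-2728/643, M3=-4656/643, M4=5920/643, M5=0
seg 0: a=2, c=M0/2=0, d=(M1−M0)/(6·3)=3595/17361, b=Δ0−h0·(2M0+M1)/6=-8096/1929
seg 1: a=-5, c=M1/2=3595/1929, d=(M2−M1)/(6·3)=-7687/17361, b=Δ1−h1·(2M1+M2)/6=2689/1929
seg 2: a=4, c=M2/2=-1364/643, d=(M3−M2)/(6·1)=-964/1929, b=Δ2−h2·(2M2+M3)/6=1198/1929
seg 3: a=2, c=M3/2=-2328/643, d=(M4−M3)/(6·1)=5288/1929, b=Δ3−h3·(2M3+M4)/6=-9878/1929
seg 4: a=-4, c=M4/2=2960/643, d=(M5−M4)/(6·2)=-1480/1929, b=Δ4−h4·(2M4+M5)/6=-7982/1929
t_q=15/4 → seg 1, τ=3/4; S=-5+2689/1929·τ+3595/1929·τ²+-7687/17361·τ³=-127283/41152

  seg 0: a=2 b=-8096/1929 c=0 d=3595/17361
  seg 1: a=-5 b=2689/1929 c=3595/1929 d=-7687/17361
  seg 2: a=4 b=1198/1929 c=-1364/643 d=-964/1929
  seg 3: a=2 b=-9878/1929 c=-2328/643 d=5288/1929
  seg 4: a=-4 b=-7982/1929 c=2960/643 d=-1480/1929
S(15/4) = -127283/41152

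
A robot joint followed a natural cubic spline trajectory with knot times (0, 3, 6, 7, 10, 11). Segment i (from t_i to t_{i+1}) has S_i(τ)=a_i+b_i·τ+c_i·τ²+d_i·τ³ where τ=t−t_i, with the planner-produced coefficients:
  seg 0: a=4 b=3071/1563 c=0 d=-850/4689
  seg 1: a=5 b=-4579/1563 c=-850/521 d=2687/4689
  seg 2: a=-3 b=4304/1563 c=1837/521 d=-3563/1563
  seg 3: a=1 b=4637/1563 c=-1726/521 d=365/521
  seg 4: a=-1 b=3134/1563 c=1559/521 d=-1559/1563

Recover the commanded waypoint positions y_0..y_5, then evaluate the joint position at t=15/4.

y_0=4 y_1=5 y_2=-3 y_3=1 y_4=-1 y_5=3
S(15/4) = 70917/33344

y_0 = S_0(0) = a_0 = 4
y_1 = S_1(0) = a_1 = 5
y_2 = S_2(0) = a_2 = -3
y_3 = S_3(0) = a_3 = 1
y_4 = S_4(0) = a_4 = -1
y_5 = S_4(1) = 3
t_q=15/4 is in segment 1 (τ=3/4); S_1(τ)=70917/33344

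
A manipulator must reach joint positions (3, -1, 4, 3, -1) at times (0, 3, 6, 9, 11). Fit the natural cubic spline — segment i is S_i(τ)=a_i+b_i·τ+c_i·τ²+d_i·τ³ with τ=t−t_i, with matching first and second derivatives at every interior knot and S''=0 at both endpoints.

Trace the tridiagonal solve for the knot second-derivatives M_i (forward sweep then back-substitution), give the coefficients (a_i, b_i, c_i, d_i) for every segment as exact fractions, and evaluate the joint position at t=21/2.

  seg 0: a=3 b=-155/69 c=0 d=7/69
  seg 1: a=-1 b=34/69 c=21/23 d=-4/23
  seg 2: a=4 b=88/69 c=-15/23 d=8/207
  seg 3: a=3 b=-110/69 c=-7/23 d=7/138
S(21/2) = 35/368

Δ: Δ0=-4/3, Δ1=5/3, Δ2=-1/3, Δ3=-2
row 1: diag=12, rhs=18; c'=1/4, d'=3/2
row 2: denom=12−3·1/4=45/4; d'=(-12−3·3/2)/(45/4)=-22/15
row 3: denom=10−3·4/15=46/5; d'=(-10−3·-22/15)/(46/5)=-14/23
back: M3=-14/23
back: M2=-22/15−4/15·-14/23=-30/23
back: M1=3/2−1/4·-30/23=42/23
M: M0=0, M1=42/23, M2=-30/23, M3=-14/23, M4=0
seg 0: a=3, c=M0/2=0, d=(M1−M0)/(6·3)=7/69, b=Δ0−h0·(2M0+M1)/6=-155/69
seg 1: a=-1, c=M1/2=21/23, d=(M2−M1)/(6·3)=-4/23, b=Δ1−h1·(2M1+M2)/6=34/69
seg 2: a=4, c=M2/2=-15/23, d=(M3−M2)/(6·3)=8/207, b=Δ2−h2·(2M2+M3)/6=88/69
seg 3: a=3, c=M3/2=-7/23, d=(M4−M3)/(6·2)=7/138, b=Δ3−h3·(2M3+M4)/6=-110/69
t_q=21/2 → seg 3, τ=3/2; S=3+-110/69·τ+-7/23·τ²+7/138·τ³=35/368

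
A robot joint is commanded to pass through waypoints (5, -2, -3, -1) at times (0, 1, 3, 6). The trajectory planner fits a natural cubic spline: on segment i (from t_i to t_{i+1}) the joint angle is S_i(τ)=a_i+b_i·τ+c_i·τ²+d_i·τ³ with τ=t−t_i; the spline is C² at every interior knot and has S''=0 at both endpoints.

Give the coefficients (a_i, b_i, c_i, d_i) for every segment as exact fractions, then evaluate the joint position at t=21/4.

Δ: Δ0=-7, Δ1=-1/2, Δ2=2/3
row 1: diag=6, rhs=39; c'=1/3, d'=13/2
row 2: denom=10−2·1/3=28/3; d'=(7−2·13/2)/(28/3)=-9/14
back: M2=-9/14
back: M1=13/2−1/3·-9/14=47/7
M: M0=0, M1=47/7, M2=-9/14, M3=0
seg 0: a=5, c=M0/2=0, d=(M1−M0)/(6·1)=47/42, b=Δ0−h0·(2M0+M1)/6=-341/42
seg 1: a=-2, c=M1/2=47/14, d=(M2−M1)/(6·2)=-103/168, b=Δ1−h1·(2M1+M2)/6=-100/21
seg 2: a=-3, c=M2/2=-9/28, d=(M3−M2)/(6·3)=1/28, b=Δ2−h2·(2M2+M3)/6=55/42
t_q=21/4 → seg 2, τ=9/4; S=-3+55/42·τ+-9/28·τ²+1/28·τ³=-2283/1792

  seg 0: a=5 b=-341/42 c=0 d=47/42
  seg 1: a=-2 b=-100/21 c=47/14 d=-103/168
  seg 2: a=-3 b=55/42 c=-9/28 d=1/28
S(21/4) = -2283/1792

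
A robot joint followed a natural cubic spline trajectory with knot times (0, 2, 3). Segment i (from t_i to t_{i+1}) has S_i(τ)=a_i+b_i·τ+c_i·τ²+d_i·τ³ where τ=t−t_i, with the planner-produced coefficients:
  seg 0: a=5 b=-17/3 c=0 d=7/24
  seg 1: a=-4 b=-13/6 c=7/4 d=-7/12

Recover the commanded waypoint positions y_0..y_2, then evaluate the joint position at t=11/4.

y_0 = S_0(0) = a_0 = 5
y_1 = S_1(0) = a_1 = -4
y_2 = S_1(1) = -5
t_q=11/4 is in segment 1 (τ=3/4); S_1(τ)=-1251/256

y_0=5 y_1=-4 y_2=-5
S(11/4) = -1251/256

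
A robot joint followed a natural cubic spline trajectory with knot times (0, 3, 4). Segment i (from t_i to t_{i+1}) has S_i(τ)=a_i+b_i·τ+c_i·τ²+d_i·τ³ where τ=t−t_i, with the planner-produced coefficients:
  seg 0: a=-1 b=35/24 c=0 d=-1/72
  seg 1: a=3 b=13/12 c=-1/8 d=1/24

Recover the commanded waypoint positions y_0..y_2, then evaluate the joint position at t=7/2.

y_0 = S_0(0) = a_0 = -1
y_1 = S_1(0) = a_1 = 3
y_2 = S_1(1) = 4
t_q=7/2 is in segment 1 (τ=1/2); S_1(τ)=225/64

y_0=-1 y_1=3 y_2=4
S(7/2) = 225/64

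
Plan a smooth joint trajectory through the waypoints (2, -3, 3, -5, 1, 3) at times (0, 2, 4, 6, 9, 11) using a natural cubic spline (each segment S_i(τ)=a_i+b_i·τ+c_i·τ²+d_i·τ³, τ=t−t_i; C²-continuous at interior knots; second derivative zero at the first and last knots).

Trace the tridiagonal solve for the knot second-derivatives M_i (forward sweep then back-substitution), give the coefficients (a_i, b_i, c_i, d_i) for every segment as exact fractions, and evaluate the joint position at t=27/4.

Δ: Δ0=-5/2, Δ1=3, Δ2=-4, Δ3=2, Δ4=1
row 1: diag=8, rhs=33; c'=1/4, d'=33/8
row 2: denom=8−2·1/4=15/2; d'=(-42−2·33/8)/(15/2)=-67/10
row 3: denom=10−2·4/15=142/15; d'=(36−2·-67/10)/(142/15)=741/142
row 4: denom=10−3·45/142=1285/142; d'=(-6−3·741/142)/(1285/142)=-615/257
back: M4=-615/257
back: M3=741/142−45/142·-615/257=1536/257
back: M2=-67/10−4/15·1536/257=-4263/514
back: M1=33/8−1/4·-4263/514=1593/257
M: M0=0, M1=1593/257, M2=-4263/514, M3=1536/257, M4=-615/257, M5=0
seg 0: a=2, c=M0/2=0, d=(M1−M0)/(6·2)=531/1028, b=Δ0−h0·(2M0+M1)/6=-2347/514
seg 1: a=-3, c=M1/2=1593/514, d=(M2−M1)/(6·2)=-2483/2056, b=Δ1−h1·(2M1+M2)/6=839/514
seg 2: a=3, c=M2/2=-4263/1028, d=(M3−M2)/(6·2)=2445/2056, b=Δ2−h2·(2M2+M3)/6=-119/257
seg 3: a=-5, c=M3/2=768/257, d=(M4−M3)/(6·3)=-239/514, b=Δ3−h3·(2M3+M4)/6=-1429/514
seg 4: a=1, c=M4/2=-615/514, d=(M5−M4)/(6·2)=205/1028, b=Δ4−h4·(2M4+M5)/6=667/257
t_q=27/4 → seg 3, τ=3/4; S=-5+-1429/514·τ+768/257·τ²+-239/514·τ³=-184229/32896

  seg 0: a=2 b=-2347/514 c=0 d=531/1028
  seg 1: a=-3 b=839/514 c=1593/514 d=-2483/2056
  seg 2: a=3 b=-119/257 c=-4263/1028 d=2445/2056
  seg 3: a=-5 b=-1429/514 c=768/257 d=-239/514
  seg 4: a=1 b=667/257 c=-615/514 d=205/1028
S(27/4) = -184229/32896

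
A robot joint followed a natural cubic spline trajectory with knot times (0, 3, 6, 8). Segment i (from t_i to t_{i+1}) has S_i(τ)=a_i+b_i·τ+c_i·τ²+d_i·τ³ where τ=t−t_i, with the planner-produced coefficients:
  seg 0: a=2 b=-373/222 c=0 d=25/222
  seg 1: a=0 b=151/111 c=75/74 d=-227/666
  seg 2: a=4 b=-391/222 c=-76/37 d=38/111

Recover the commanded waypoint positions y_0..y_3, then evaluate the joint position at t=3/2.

y_0=2 y_1=0 y_2=4 y_3=-5
S(3/2) = -83/592

y_0 = S_0(0) = a_0 = 2
y_1 = S_1(0) = a_1 = 0
y_2 = S_2(0) = a_2 = 4
y_3 = S_2(2) = -5
t_q=3/2 is in segment 0 (τ=3/2); S_0(τ)=-83/592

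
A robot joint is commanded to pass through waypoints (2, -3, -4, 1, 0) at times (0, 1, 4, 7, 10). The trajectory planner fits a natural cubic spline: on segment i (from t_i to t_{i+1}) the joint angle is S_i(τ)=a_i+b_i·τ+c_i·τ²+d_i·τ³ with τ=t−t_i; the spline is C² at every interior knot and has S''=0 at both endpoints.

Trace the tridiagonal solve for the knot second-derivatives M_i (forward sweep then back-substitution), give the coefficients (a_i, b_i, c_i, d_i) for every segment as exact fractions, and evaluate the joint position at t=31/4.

Δ: Δ0=-5, Δ1=-1/3, Δ2=5/3, Δ3=-1/3
row 1: diag=8, rhs=28; c'=3/8, d'=7/2
row 2: denom=12−3·3/8=87/8; d'=(12−3·7/2)/(87/8)=4/29
row 3: denom=12−3·8/29=324/29; d'=(-12−3·4/29)/(324/29)=-10/9
back: M3=-10/9
back: M2=4/29−8/29·-10/9=4/9
back: M1=7/2−3/8·4/9=10/3
M: M0=0, M1=10/3, M2=4/9, M3=-10/9, M4=0
seg 0: a=2, c=M0/2=0, d=(M1−M0)/(6·1)=5/9, b=Δ0−h0·(2M0+M1)/6=-50/9
seg 1: a=-3, c=M1/2=5/3, d=(M2−M1)/(6·3)=-13/81, b=Δ1−h1·(2M1+M2)/6=-35/9
seg 2: a=-4, c=M2/2=2/9, d=(M3−M2)/(6·3)=-7/81, b=Δ2−h2·(2M2+M3)/6=16/9
seg 3: a=1, c=M3/2=-5/9, d=(M4−M3)/(6·3)=5/81, b=Δ3−h3·(2M3+M4)/6=7/9
t_q=31/4 → seg 3, τ=3/4; S=1+7/9·τ+-5/9·τ²+5/81·τ³=83/64

  seg 0: a=2 b=-50/9 c=0 d=5/9
  seg 1: a=-3 b=-35/9 c=5/3 d=-13/81
  seg 2: a=-4 b=16/9 c=2/9 d=-7/81
  seg 3: a=1 b=7/9 c=-5/9 d=5/81
S(31/4) = 83/64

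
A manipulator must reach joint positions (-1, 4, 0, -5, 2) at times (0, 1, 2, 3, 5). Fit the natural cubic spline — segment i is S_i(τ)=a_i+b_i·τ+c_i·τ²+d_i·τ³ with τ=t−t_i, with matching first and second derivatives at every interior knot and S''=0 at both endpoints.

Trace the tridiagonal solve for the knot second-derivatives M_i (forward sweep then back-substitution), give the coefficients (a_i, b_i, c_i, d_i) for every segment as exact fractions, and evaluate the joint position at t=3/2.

Δ: Δ0=5, Δ1=-4, Δ2=-5, Δ3=7/2
row 1: diag=4, rhs=-54; c'=1/4, d'=-27/2
row 2: denom=4−1·1/4=15/4; d'=(-6−1·-27/2)/(15/4)=2
row 3: denom=6−1·4/15=86/15; d'=(51−1·2)/(86/15)=735/86
back: M3=735/86
back: M2=2−4/15·735/86=-12/43
back: M1=-27/2−1/4·-12/43=-1155/86
M: M0=0, M1=-1155/86, M2=-12/43, M3=735/86, M4=0
seg 0: a=-1, c=M0/2=0, d=(M1−M0)/(6·1)=-385/172, b=Δ0−h0·(2M0+M1)/6=1245/172
seg 1: a=4, c=M1/2=-1155/172, d=(M2−M1)/(6·1)=377/172, b=Δ1−h1·(2M1+M2)/6=45/86
seg 2: a=0, c=M2/2=-6/43, d=(M3−M2)/(6·1)=253/172, b=Δ2−h2·(2M2+M3)/6=-1089/172
seg 3: a=-5, c=M3/2=735/172, d=(M4−M3)/(6·2)=-245/344, b=Δ3−h3·(2M3+M4)/6=-189/86
t_q=3/2 → seg 1, τ=1/2; S=4+45/86·τ+-1155/172·τ²+377/172·τ³=3931/1376

  seg 0: a=-1 b=1245/172 c=0 d=-385/172
  seg 1: a=4 b=45/86 c=-1155/172 d=377/172
  seg 2: a=0 b=-1089/172 c=-6/43 d=253/172
  seg 3: a=-5 b=-189/86 c=735/172 d=-245/344
S(3/2) = 3931/1376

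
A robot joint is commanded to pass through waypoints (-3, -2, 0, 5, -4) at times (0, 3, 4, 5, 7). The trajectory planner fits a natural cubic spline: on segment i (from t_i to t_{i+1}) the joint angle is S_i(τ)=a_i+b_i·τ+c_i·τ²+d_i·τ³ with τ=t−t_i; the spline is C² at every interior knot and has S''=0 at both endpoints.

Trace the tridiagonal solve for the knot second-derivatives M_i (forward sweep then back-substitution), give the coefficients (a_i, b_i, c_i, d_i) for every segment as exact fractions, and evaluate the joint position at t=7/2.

  seg 0: a=-3 b=161/1068 c=0 d=65/3204
  seg 1: a=-2 b=373/534 c=65/356 d=1195/1068
  seg 2: a=0 b=4721/1068 c=315/89 d=-3161/1068
  seg 3: a=5 b=1399/534 c=-1901/356 d=1901/2136
S(7/2) = -4173/2848

Δ: Δ0=1/3, Δ1=2, Δ2=5, Δ3=-9/2
row 1: diag=8, rhs=10; c'=1/8, d'=5/4
row 2: denom=4−1·1/8=31/8; d'=(18−1·5/4)/(31/8)=134/31
row 3: denom=6−1·8/31=178/31; d'=(-57−1·134/31)/(178/31)=-1901/178
back: M3=-1901/178
back: M2=134/31−8/31·-1901/178=630/89
back: M1=5/4−1/8·630/89=65/178
M: M0=0, M1=65/178, M2=630/89, M3=-1901/178, M4=0
seg 0: a=-3, c=M0/2=0, d=(M1−M0)/(6·3)=65/3204, b=Δ0−h0·(2M0+M1)/6=161/1068
seg 1: a=-2, c=M1/2=65/356, d=(M2−M1)/(6·1)=1195/1068, b=Δ1−h1·(2M1+M2)/6=373/534
seg 2: a=0, c=M2/2=315/89, d=(M3−M2)/(6·1)=-3161/1068, b=Δ2−h2·(2M2+M3)/6=4721/1068
seg 3: a=5, c=M3/2=-1901/356, d=(M4−M3)/(6·2)=1901/2136, b=Δ3−h3·(2M3+M4)/6=1399/534
t_q=7/2 → seg 1, τ=1/2; S=-2+373/534·τ+65/356·τ²+1195/1068·τ³=-4173/2848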